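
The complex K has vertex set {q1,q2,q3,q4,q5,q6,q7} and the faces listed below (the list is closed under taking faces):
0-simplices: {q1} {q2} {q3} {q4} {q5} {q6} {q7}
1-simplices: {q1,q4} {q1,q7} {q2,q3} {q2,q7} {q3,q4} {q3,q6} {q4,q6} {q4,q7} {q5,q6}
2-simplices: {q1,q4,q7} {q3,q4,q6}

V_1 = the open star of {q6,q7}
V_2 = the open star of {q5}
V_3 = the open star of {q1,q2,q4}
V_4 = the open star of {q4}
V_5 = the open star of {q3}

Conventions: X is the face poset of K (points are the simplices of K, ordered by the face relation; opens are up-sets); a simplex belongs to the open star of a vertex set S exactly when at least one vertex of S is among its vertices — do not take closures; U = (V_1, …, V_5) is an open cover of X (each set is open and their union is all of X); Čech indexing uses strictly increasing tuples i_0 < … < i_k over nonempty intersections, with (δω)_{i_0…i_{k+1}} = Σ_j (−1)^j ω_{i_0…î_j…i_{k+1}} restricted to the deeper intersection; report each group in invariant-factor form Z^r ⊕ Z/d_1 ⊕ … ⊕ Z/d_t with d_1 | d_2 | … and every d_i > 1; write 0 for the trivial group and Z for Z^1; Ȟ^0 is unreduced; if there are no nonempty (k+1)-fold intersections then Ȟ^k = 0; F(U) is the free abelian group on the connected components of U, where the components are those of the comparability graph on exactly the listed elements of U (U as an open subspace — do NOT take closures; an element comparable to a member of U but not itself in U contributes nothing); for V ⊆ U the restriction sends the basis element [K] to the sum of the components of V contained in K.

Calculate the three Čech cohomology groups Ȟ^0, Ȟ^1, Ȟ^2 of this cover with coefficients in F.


nonempty overlaps:
  V1={{q6},{q7},{q1,q7},{q2,q7},{q3,q6},{q4,q6},{q4,q7},{q5,q6},{q1,q4,q7},{q3,q4,q6}} V2={{q5},{q5,q6}} V3={{q1},{q2},{q4},{q1,q4},{q1,q7},{q2,q3},{q2,q7},{q3,q4},{q4,q6},{q4,q7},{q1,q4,q7},{q3,q4,q6}} V4={{q4},{q1,q4},{q3,q4},{q4,q6},{q4,q7},{q1,q4,q7},{q3,q4,q6}} V5={{q3},{q2,q3},{q3,q4},{q3,q6},{q3,q4,q6}}
  V12={{q5,q6}} V13={{q1,q7},{q2,q7},{q4,q6},{q4,q7},{q1,q4,q7},{q3,q4,q6}} V14={{q4,q6},{q4,q7},{q1,q4,q7},{q3,q4,q6}} V15={{q3,q6},{q3,q4,q6}} V34={{q4},{q1,q4},{q3,q4},{q4,q6},{q4,q7},{q1,q4,q7},{q3,q4,q6}} V35={{q2,q3},{q3,q4},{q3,q4,q6}} V45={{q3,q4},{q3,q4,q6}}
  V134={{q4,q6},{q4,q7},{q1,q4,q7},{q3,q4,q6}} V135={{q3,q4,q6}} V145={{q3,q4,q6}} V345={{q3,q4},{q3,q4,q6}}
  V1345={{q3,q4,q6}}
components per intersection:
  V1: {{q6},{q3,q6},{q4,q6},{q5,q6},{q3,q4,q6}} {{q7},{q1,q7},{q2,q7},{q4,q7},{q1,q4,q7}}
  V2: {{q5},{q5,q6}}
  V3: {{q1},{q4},{q1,q4},{q1,q7},{q3,q4},{q4,q6},{q4,q7},{q1,q4,q7},{q3,q4,q6}} {{q2},{q2,q3},{q2,q7}}
  V4: {{q4},{q1,q4},{q3,q4},{q4,q6},{q4,q7},{q1,q4,q7},{q3,q4,q6}}
  V5: {{q3},{q2,q3},{q3,q4},{q3,q6},{q3,q4,q6}}
  V12: {{q5,q6}}
  V13: {{q1,q7},{q4,q7},{q1,q4,q7}} {{q2,q7}} {{q4,q6},{q3,q4,q6}}
  V14: {{q4,q6},{q3,q4,q6}} {{q4,q7},{q1,q4,q7}}
  V15: {{q3,q6},{q3,q4,q6}}
  V34: {{q4},{q1,q4},{q3,q4},{q4,q6},{q4,q7},{q1,q4,q7},{q3,q4,q6}}
  V35: {{q2,q3}} {{q3,q4},{q3,q4,q6}}
  V45: {{q3,q4},{q3,q4,q6}}
  V134: {{q4,q6},{q3,q4,q6}} {{q4,q7},{q1,q4,q7}}
  V135: {{q3,q4,q6}}
  V145: {{q3,q4,q6}}
  V345: {{q3,q4},{q3,q4,q6}}
  V1345: {{q3,q4,q6}}
C dims 7,11,5,1; δ0: rk 6, SNF 1^6; δ1: rk 4, SNF 1^4; δ2: rk 1, SNF 1^1
degree 0: 7−6−0 = 1 → Ȟ^0 ≅ Z
degree 1: 11−4−6 = 1 → Ȟ^1 ≅ Z
degree 2: 5−1−4 = 0 → Ȟ^2 ≅ 0

Ȟ^0 = Z, Ȟ^1 = Z, Ȟ^2 = 0


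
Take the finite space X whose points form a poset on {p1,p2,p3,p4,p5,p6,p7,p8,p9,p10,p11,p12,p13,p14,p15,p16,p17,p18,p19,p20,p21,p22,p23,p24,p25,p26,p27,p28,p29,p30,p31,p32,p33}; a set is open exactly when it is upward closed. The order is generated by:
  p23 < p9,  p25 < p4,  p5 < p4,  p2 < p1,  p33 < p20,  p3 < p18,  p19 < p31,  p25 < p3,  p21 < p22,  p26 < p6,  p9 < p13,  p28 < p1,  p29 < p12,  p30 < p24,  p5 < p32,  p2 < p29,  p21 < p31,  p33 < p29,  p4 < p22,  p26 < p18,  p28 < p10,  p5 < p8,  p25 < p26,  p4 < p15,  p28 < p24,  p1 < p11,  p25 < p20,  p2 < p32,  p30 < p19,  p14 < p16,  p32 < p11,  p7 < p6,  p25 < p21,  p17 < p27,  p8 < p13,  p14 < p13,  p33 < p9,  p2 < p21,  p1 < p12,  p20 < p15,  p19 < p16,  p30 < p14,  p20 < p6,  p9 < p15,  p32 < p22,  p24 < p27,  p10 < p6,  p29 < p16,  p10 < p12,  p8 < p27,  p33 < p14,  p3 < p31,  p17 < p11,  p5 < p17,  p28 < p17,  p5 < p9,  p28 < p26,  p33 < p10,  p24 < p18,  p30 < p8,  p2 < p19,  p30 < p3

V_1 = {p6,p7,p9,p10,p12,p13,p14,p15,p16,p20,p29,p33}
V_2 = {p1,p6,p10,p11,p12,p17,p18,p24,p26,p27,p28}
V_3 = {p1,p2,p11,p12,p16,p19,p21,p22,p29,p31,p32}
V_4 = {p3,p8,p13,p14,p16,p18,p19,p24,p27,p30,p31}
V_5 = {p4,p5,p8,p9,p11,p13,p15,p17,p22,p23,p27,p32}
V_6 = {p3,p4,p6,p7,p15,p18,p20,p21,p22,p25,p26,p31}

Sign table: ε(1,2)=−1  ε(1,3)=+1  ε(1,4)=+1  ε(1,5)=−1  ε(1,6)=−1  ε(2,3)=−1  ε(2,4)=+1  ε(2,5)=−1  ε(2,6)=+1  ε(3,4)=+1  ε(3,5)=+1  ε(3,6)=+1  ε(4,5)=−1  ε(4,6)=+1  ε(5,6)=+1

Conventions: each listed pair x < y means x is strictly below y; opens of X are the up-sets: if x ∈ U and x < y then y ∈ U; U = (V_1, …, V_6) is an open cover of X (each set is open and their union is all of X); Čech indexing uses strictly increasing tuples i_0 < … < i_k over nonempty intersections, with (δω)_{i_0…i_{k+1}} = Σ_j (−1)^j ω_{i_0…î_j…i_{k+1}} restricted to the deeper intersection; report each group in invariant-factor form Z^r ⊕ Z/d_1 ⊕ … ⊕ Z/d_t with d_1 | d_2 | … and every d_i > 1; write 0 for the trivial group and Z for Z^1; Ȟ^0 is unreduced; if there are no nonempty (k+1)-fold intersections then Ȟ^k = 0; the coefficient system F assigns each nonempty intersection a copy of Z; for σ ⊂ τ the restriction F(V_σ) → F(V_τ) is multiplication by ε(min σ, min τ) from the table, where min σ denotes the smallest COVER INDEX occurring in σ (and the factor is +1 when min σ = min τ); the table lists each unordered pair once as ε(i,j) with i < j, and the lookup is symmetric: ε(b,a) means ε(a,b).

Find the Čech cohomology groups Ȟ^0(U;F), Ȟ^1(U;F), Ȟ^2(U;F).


Ȟ^0 = 0, Ȟ^1 = Z/2, Ȟ^2 = Z

nonempty overlaps:
  V12={p6,p10,p12} V13={p12,p16,p29} V14={p13,p14,p16} V15={p9,p13,p15} V16={p6,p7,p15,p20} V23={p1,p11,p12} V24={p18,p24,p27} V25={p11,p17,p27} V26={p6,p18,p26} V34={p16,p19,p31} V35={p11,p22,p32} V36={p21,p22,p31} V45={p8,p13,p27} V46={p3,p18,p31} V56={p4,p15,p22}
  V123={p12} V126={p6} V134={p16} V145={p13} V156={p15} V235={p11} V245={p27} V246={p18} V346={p31} V356={p22}
C dims 6,15,10; δ0: rk 6, SNF 1^5·2; δ1: rk 9, SNF 1^9
degree 0: 6−6−0 = 0 → Ȟ^0 ≅ 0
degree 1: 15−9−6 = 0 plus torsion [2] → Ȟ^1 ≅ Z/2
degree 2: 10−0−9 = 1 → Ȟ^2 ≅ Z


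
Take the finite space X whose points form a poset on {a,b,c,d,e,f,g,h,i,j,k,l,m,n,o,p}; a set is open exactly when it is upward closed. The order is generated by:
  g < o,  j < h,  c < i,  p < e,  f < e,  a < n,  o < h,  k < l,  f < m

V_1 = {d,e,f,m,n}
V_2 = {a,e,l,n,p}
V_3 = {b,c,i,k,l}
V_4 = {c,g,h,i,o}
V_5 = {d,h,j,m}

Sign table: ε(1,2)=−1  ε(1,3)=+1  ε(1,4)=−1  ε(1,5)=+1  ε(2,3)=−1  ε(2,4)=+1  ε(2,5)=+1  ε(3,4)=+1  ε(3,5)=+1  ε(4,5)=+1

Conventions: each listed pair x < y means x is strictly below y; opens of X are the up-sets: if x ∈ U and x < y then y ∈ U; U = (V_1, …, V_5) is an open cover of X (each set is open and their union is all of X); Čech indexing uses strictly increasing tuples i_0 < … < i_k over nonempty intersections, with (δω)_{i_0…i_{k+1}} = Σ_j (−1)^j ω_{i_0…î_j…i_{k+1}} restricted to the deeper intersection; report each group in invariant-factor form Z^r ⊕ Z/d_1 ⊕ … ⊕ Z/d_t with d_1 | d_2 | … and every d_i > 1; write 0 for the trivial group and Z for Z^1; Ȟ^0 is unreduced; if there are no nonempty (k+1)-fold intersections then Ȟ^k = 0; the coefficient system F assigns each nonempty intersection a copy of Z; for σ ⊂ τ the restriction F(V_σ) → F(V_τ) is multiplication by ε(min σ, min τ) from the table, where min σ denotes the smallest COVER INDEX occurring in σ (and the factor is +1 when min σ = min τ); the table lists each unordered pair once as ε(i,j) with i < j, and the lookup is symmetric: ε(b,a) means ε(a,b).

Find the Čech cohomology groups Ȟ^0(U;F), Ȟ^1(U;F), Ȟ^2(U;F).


intersection data:
  V12={e,n} V15={d,m} V23={l} V34={c,i} V45={h}
C dims 5,5; δ0: rk 4, SNF 1^4
Ȟ^0 = (5 − 4) − 0 = 1, so Ȟ^0 ≅ Z
Ȟ^1 = (5 − 0) − 4 = 1, so Ȟ^1 ≅ Z
Ȟ^2 = (0 − 0) − 0 = 0, so Ȟ^2 ≅ 0

Ȟ^0 ≅ Z,  Ȟ^1 ≅ Z,  Ȟ^2 ≅ 0


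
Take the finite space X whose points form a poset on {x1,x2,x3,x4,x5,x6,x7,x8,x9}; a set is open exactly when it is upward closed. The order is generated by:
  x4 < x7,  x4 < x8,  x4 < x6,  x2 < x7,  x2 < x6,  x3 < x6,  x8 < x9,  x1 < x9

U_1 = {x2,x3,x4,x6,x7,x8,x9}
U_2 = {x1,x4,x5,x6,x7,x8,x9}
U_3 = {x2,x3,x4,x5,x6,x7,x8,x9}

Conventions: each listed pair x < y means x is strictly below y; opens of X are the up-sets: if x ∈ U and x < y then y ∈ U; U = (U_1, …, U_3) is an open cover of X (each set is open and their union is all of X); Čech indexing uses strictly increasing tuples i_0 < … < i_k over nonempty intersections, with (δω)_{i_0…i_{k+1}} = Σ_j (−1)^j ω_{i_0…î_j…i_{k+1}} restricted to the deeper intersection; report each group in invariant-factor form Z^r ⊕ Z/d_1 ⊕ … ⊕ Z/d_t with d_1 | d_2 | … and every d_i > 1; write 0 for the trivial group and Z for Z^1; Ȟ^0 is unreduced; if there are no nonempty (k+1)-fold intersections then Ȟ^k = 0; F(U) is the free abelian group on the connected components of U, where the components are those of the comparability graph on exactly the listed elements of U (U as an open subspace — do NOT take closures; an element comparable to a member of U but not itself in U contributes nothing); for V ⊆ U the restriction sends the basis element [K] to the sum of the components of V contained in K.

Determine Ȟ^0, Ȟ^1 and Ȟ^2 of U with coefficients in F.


nonempty intersections:
  U12={x4,x6,x7,x8,x9} U13={x2,x3,x4,x6,x7,x8,x9} U23={x4,x5,x6,x7,x8,x9}
  U123={x4,x6,x7,x8,x9}
components per intersection:
  U1: {x2,x3,x4,x6,x7,x8,x9}
  U2: {x1,x4,x6,x7,x8,x9} {x5}
  U3: {x2,x3,x4,x6,x7,x8,x9} {x5}
  U12: {x4,x6,x7,x8,x9}
  U13: {x2,x3,x4,x6,x7,x8,x9}
  U23: {x4,x6,x7,x8,x9} {x5}
  U123: {x4,x6,x7,x8,x9}
C dims 5,4,1; δ0: rk 3, SNF 1^3; δ1: rk 1, SNF 1^1
Ȟ^0: (5−3)−0=2 ⇒ Z^2
Ȟ^1: (4−1)−3=0 ⇒ 0
Ȟ^2: (1−0)−1=0 ⇒ 0

Ȟ^0 ≅ Z^2, Ȟ^1 ≅ 0, Ȟ^2 ≅ 0


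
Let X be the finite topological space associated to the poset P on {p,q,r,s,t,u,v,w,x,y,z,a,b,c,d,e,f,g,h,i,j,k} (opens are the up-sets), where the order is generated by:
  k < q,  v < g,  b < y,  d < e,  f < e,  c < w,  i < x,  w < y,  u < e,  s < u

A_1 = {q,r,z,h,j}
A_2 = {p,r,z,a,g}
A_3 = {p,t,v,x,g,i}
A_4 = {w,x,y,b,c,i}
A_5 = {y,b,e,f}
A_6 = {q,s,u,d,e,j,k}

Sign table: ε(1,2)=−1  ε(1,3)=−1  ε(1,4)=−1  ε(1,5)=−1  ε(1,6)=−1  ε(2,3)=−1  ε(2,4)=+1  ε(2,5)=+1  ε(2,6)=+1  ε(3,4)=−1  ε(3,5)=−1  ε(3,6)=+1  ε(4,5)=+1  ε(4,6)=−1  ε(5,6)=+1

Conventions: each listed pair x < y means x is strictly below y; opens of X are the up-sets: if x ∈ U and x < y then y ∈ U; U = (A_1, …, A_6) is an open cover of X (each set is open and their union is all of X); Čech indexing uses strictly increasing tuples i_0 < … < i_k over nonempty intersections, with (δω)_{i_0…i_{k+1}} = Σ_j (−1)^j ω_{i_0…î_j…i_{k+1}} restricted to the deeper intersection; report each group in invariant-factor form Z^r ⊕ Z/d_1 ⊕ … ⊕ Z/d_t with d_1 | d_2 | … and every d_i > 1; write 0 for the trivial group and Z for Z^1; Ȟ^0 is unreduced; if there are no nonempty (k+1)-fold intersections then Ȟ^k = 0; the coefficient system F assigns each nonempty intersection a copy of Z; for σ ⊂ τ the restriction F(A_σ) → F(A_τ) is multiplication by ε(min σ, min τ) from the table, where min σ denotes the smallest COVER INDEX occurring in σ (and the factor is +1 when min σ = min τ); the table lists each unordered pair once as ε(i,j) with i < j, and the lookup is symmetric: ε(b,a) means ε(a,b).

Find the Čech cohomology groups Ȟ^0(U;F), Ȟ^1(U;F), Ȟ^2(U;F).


intersection data:
  A12={r,z} A16={q,j} A23={p,g} A34={x,i} A45={y,b} A56={e}
C dims 6,6; δ0: rk 5, SNF 1^5
Ȟ^0 = (6 − 5) − 0 = 1, so Ȟ^0 ≅ Z
Ȟ^1 = (6 − 0) − 5 = 1, so Ȟ^1 ≅ Z
Ȟ^2 = (0 − 0) − 0 = 0, so Ȟ^2 ≅ 0

Ȟ^0(U;F) ≅ Z, Ȟ^1(U;F) ≅ Z and Ȟ^2(U;F) ≅ 0


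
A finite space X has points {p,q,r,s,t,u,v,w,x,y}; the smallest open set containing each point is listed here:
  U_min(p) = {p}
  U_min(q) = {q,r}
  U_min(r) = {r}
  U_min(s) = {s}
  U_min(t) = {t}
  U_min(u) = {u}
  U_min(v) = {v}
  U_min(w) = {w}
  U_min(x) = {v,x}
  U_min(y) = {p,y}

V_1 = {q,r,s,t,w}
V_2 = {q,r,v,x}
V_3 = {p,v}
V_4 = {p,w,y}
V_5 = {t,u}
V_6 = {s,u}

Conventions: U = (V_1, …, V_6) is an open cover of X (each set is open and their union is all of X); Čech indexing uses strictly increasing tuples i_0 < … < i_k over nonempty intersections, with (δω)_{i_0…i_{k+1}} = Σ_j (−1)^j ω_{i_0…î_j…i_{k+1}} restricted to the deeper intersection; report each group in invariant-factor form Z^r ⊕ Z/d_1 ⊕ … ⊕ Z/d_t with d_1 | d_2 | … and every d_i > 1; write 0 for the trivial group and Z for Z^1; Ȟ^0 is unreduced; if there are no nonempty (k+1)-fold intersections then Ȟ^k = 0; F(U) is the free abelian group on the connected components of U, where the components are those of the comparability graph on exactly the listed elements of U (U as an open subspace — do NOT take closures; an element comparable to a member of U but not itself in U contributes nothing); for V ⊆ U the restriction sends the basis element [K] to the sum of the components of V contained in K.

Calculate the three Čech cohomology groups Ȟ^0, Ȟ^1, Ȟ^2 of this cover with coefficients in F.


cover nerve:
  V12={q,r} V14={w} V15={t} V16={s} V23={v} V34={p} V56={u}
components per intersection:
  V1: {q,r} {s} {t} {w}
  V2: {q,r} {v,x}
  V3: {p} {v}
  V4: {p,y} {w}
  V5: {t} {u}
  V6: {s} {u}
  V12: {q,r}
  V14: {w}
  V15: {t}
  V16: {s}
  V23: {v}
  V34: {p}
  V56: {u}
C dims 14,7; δ0: rk 7, SNF 1^7
Ȟ^0: (14−7)−0=7 ⇒ Z^7
Ȟ^1: (7−0)−7=0 ⇒ 0
Ȟ^2: (0−0)−0=0 ⇒ 0

Ȟ^0 = Z^7, Ȟ^1 = 0, Ȟ^2 = 0


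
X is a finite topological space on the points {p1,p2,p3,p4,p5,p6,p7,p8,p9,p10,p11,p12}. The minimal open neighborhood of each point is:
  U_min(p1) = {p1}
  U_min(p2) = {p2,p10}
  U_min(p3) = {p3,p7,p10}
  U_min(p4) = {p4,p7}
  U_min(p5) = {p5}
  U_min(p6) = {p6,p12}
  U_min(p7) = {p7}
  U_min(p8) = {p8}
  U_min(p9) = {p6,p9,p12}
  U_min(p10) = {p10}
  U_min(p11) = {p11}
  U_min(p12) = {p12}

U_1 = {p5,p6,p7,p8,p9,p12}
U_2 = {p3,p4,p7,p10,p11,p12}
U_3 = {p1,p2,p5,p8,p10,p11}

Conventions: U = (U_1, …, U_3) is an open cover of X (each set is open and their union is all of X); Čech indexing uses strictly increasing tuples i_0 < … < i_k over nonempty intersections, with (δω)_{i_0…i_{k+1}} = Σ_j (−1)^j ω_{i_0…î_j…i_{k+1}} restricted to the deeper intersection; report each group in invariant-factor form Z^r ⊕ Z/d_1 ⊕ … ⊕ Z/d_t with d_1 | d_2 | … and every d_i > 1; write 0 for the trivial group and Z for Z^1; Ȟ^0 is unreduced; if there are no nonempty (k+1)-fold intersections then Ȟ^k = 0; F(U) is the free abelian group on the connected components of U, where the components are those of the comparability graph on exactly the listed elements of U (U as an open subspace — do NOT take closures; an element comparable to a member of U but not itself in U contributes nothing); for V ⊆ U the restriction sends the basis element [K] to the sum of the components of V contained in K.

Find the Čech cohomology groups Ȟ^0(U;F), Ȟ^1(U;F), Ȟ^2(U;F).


nonempty overlaps:
  U12={p7,p12} U13={p5,p8} U23={p10,p11}
components per intersection:
  U1: {p5} {p6,p9,p12} {p7} {p8}
  U2: {p3,p4,p7,p10} {p11} {p12}
  U3: {p1} {p2,p10} {p5} {p8} {p11}
  U12: {p7} {p12}
  U13: {p5} {p8}
  U23: {p10} {p11}
C dims 12,6; δ0: rk 6, SNF 1^6
degree 0: 12−6−0 = 6 → Ȟ^0 ≅ Z^6
degree 1: 6−0−6 = 0 → Ȟ^1 ≅ 0
degree 2: 0−0−0 = 0 → Ȟ^2 ≅ 0

Ȟ^0 = Z^6, Ȟ^1 = 0, Ȟ^2 = 0


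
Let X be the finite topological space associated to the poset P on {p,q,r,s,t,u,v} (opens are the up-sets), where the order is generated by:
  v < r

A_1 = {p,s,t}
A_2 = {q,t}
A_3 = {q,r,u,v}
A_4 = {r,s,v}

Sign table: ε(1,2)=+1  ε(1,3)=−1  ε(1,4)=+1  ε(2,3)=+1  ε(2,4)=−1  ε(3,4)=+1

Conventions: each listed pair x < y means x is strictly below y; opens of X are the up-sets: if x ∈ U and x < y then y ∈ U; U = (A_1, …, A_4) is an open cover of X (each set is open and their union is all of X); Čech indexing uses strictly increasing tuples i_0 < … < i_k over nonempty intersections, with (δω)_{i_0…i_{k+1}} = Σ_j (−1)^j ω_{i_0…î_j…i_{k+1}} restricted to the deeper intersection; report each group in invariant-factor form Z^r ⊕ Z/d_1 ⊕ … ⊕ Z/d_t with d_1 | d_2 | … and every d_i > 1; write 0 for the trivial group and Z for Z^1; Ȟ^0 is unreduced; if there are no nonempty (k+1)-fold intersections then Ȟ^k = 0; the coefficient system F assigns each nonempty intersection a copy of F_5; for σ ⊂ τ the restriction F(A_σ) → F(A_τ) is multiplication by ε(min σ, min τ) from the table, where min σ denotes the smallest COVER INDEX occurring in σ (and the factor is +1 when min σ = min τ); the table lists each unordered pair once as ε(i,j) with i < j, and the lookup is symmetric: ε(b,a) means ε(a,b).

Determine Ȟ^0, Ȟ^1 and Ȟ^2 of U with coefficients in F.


nonempty overlaps:
  A12={t} A14={s} A23={q} A34={r,v}
C dims 4,4; δ0: rk_F5 3
degree 0: 4−3−0 = 1 → Ȟ^0 ≅ Z/5
degree 1: 4−0−3 = 1 → Ȟ^1 ≅ Z/5
degree 2: 0−0−0 = 0 → Ȟ^2 ≅ 0

Ȟ^0 ≅ Z/5, Ȟ^1 ≅ Z/5 and Ȟ^2 ≅ 0


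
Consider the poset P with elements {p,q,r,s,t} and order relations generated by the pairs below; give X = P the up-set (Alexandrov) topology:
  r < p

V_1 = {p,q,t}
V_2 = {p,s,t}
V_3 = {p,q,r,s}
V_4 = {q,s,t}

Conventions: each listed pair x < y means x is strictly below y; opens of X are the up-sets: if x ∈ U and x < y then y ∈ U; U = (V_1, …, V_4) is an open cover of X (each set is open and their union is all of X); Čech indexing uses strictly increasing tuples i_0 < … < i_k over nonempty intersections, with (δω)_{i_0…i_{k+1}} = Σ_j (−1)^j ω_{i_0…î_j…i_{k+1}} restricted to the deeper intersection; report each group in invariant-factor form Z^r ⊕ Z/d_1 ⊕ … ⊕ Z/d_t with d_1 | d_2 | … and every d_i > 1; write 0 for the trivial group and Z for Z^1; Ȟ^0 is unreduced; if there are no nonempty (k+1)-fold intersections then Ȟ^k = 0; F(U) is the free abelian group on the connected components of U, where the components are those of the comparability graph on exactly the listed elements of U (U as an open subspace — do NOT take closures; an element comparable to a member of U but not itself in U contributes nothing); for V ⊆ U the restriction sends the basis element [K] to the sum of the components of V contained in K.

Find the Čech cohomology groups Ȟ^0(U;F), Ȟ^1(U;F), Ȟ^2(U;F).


Ȟ^0(U;F) ≅ Z^4, Ȟ^1(U;F) ≅ 0 and Ȟ^2(U;F) ≅ 0

intersection data:
  V12={p,t} V13={p,q} V14={q,t} V23={p,s} V24={s,t} V34={q,s}
  V123={p} V124={t} V134={q} V234={s}
components per intersection:
  V1: {p} {q} {t}
  V2: {p} {s} {t}
  V3: {p,r} {q} {s}
  V4: {q} {s} {t}
  V12: {p} {t}
  V13: {p} {q}
  V14: {q} {t}
  V23: {p} {s}
  V24: {s} {t}
  V34: {q} {s}
  V123: {p}
  V124: {t}
  V134: {q}
  V234: {s}
C dims 12,12,4; δ0: rk 8, SNF 1^8; δ1: rk 4, SNF 1^4
Ȟ^0 = (12 − 8) − 0 = 4, so Ȟ^0 ≅ Z^4
Ȟ^1 = (12 − 4) − 8 = 0, so Ȟ^1 ≅ 0
Ȟ^2 = (4 − 0) − 4 = 0, so Ȟ^2 ≅ 0


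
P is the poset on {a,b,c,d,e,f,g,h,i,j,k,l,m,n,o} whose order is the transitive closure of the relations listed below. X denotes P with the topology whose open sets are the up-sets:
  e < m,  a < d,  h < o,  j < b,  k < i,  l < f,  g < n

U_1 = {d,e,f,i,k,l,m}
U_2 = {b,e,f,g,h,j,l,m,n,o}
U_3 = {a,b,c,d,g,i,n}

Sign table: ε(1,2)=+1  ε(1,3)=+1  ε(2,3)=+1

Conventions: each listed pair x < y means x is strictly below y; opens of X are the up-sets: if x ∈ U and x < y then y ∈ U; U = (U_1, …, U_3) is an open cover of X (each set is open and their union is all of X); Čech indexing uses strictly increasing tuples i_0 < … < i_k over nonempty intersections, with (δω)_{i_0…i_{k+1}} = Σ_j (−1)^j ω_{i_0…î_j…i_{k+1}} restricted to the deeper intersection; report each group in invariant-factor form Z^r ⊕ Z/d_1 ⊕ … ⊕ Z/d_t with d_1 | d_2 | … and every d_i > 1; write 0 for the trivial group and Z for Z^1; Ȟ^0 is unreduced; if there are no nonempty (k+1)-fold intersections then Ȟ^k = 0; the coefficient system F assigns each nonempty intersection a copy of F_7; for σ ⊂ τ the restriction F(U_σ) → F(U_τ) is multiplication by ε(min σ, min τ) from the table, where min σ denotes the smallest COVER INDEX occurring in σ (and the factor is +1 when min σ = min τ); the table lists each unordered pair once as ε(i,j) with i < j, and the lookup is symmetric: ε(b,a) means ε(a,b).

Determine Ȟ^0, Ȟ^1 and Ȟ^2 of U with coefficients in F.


Ȟ^0 ≅ Z/7, Ȟ^1 ≅ Z/7 and Ȟ^2 ≅ 0

nerve simplices:
  U12={e,f,l,m} U13={d,i} U23={b,g,n}
C dims 3,3; δ0: rk_F7 2
degree 0: 3−2−0 = 1 → Ȟ^0 ≅ Z/7
degree 1: 3−0−2 = 1 → Ȟ^1 ≅ Z/7
degree 2: 0−0−0 = 0 → Ȟ^2 ≅ 0


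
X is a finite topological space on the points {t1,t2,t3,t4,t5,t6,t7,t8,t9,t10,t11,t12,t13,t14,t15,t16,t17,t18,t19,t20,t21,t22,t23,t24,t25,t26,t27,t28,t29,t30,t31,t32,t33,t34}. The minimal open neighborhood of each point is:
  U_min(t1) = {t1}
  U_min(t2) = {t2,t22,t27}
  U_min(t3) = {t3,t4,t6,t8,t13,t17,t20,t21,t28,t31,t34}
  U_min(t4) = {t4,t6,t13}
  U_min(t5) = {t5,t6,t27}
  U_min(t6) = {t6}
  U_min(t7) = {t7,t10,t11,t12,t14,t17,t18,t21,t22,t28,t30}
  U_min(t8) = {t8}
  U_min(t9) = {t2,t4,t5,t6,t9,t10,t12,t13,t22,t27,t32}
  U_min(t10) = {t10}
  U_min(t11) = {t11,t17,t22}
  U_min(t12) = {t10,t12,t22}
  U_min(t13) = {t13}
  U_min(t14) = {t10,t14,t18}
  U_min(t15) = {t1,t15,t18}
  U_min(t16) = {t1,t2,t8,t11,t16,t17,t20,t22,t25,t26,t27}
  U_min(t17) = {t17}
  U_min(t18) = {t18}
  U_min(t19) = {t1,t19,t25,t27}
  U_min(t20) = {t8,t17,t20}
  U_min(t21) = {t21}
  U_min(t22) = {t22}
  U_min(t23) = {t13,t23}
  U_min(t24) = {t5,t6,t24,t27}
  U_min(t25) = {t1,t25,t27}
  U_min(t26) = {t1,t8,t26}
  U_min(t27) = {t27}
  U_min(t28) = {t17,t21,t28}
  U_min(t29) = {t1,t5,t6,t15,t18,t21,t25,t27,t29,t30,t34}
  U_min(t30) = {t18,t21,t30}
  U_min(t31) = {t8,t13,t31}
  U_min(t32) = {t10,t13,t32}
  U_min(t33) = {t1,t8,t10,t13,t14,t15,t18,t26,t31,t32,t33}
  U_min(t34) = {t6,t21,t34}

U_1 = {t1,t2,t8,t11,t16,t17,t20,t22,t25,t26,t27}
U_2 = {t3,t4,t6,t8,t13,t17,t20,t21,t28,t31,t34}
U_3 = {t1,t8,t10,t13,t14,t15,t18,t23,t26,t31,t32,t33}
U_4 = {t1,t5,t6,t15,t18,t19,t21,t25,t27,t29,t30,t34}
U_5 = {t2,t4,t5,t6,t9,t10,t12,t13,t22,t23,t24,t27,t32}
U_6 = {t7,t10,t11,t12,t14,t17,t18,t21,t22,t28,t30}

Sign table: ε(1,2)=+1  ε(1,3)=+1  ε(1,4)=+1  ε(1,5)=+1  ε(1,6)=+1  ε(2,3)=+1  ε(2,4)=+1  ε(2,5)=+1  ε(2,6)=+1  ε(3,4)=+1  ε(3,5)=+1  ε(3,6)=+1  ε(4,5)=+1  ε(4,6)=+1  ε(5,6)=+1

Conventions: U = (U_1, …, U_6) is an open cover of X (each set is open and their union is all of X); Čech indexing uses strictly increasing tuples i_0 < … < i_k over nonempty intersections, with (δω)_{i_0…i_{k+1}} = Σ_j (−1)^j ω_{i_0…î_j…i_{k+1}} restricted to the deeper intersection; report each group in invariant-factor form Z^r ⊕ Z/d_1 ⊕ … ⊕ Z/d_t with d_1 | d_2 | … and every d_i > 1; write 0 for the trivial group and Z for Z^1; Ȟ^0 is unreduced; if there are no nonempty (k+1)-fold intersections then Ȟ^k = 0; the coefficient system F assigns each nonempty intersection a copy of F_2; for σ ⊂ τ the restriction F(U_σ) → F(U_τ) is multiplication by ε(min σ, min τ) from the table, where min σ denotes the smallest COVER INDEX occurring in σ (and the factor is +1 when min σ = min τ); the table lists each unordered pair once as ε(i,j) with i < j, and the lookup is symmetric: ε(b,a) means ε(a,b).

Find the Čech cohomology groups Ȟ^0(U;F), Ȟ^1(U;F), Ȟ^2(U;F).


nerve simplices:
  U12={t8,t17,t20} U13={t1,t8,t26} U14={t1,t25,t27} U15={t2,t22,t27} U16={t11,t17,t22} U23={t8,t13,t31} U24={t6,t21,t34} U25={t4,t6,t13} U26={t17,t21,t28} U34={t1,t15,t18} U35={t10,t13,t23,t32} U36={t10,t14,t18} U45={t5,t6,t27} U46={t18,t21,t30} U56={t10,t12,t22}
  U123={t8} U126={t17} U134={t1} U145={t27} U156={t22} U235={t13} U245={t6} U246={t21} U346={t18} U356={t10}
C dims 6,15,10; δ0: rk_F2 5; δ1: rk_F2 9
degree 0: 6−5−0 = 1 → Ȟ^0 ≅ Z/2
degree 1: 15−9−5 = 1 → Ȟ^1 ≅ Z/2
degree 2: 10−0−9 = 1 → Ȟ^2 ≅ Z/2

Ȟ^0 ≅ Z/2, Ȟ^1 ≅ Z/2, Ȟ^2 ≅ Z/2


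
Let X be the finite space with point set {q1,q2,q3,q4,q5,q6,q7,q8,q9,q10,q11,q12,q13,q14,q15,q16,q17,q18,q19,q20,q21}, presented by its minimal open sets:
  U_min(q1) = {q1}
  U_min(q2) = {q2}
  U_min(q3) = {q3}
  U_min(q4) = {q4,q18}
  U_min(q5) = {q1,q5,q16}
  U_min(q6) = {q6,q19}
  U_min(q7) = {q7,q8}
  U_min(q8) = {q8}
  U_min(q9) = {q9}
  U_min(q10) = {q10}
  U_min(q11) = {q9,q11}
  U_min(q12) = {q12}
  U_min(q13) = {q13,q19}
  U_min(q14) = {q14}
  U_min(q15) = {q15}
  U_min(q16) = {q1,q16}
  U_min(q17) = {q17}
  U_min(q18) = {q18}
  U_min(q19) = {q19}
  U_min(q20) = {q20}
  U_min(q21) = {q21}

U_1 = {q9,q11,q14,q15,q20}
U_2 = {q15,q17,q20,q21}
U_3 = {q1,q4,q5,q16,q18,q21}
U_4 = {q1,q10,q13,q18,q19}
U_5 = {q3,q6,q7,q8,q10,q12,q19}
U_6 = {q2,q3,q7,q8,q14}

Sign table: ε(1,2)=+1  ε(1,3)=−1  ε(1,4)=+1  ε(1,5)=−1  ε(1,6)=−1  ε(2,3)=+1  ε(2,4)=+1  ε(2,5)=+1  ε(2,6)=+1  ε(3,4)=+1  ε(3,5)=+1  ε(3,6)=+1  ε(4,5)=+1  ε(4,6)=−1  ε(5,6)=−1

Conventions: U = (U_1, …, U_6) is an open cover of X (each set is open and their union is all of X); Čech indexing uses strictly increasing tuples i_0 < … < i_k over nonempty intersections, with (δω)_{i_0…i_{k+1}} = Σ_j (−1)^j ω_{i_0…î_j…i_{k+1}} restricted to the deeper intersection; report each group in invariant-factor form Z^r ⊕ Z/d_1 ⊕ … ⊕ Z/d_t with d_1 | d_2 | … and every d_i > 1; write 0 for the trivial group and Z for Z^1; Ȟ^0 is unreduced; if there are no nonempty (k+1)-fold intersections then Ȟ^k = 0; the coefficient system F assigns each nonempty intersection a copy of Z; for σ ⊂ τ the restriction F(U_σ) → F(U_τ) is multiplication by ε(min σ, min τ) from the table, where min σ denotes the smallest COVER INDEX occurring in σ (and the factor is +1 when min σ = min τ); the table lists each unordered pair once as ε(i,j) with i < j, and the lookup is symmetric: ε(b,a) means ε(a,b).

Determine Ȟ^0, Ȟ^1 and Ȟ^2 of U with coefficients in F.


nonempty intersections:
  U12={q15,q20} U16={q14} U23={q21} U34={q1,q18} U45={q10,q19} U56={q3,q7,q8}
C dims 6,6; δ0: rk 5, SNF 1^5
Ȟ^0: (6−5)−0=1 ⇒ Z
Ȟ^1: (6−0)−5=1 ⇒ Z
Ȟ^2: (0−0)−0=0 ⇒ 0

Ȟ^0(U;F) ≅ Z, Ȟ^1(U;F) ≅ Z, Ȟ^2(U;F) ≅ 0


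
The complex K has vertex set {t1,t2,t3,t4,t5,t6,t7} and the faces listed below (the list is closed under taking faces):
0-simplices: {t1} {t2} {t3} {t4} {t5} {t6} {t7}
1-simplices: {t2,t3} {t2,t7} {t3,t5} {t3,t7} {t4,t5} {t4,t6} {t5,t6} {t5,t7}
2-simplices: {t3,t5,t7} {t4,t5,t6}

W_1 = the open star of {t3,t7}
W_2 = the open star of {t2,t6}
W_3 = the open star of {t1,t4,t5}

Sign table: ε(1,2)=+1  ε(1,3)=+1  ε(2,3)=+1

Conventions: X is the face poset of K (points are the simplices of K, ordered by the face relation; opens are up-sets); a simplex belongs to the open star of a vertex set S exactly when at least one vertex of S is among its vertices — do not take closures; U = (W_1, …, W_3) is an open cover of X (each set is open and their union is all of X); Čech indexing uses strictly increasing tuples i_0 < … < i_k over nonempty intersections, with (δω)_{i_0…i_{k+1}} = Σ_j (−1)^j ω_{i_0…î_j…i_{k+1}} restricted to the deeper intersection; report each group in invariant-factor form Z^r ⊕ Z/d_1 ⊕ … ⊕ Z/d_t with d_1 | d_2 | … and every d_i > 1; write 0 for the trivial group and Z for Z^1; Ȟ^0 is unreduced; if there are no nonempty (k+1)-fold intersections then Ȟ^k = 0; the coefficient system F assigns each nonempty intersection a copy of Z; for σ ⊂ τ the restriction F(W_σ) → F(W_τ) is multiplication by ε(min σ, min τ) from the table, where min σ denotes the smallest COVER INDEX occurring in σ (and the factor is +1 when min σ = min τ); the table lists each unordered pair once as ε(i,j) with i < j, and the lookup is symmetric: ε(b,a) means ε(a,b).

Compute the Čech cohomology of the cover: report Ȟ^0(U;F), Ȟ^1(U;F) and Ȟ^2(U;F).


nerve simplices:
  W1={{t3},{t7},{t2,t3},{t2,t7},{t3,t5},{t3,t7},{t5,t7},{t3,t5,t7}} W2={{t2},{t6},{t2,t3},{t2,t7},{t4,t6},{t5,t6},{t4,t5,t6}} W3={{t1},{t4},{t5},{t3,t5},{t4,t5},{t4,t6},{t5,t6},{t5,t7},{t3,t5,t7},{t4,t5,t6}}
  W12={{t2,t3},{t2,t7}} W13={{t3,t5},{t5,t7},{t3,t5,t7}} W23={{t4,t6},{t5,t6},{t4,t5,t6}}
C dims 3,3; δ0: rk 2, SNF 1^2
degree 0: 3−2−0 = 1 → Ȟ^0 ≅ Z
degree 1: 3−0−2 = 1 → Ȟ^1 ≅ Z
degree 2: 0−0−0 = 0 → Ȟ^2 ≅ 0

Ȟ^0 = Z; Ȟ^1 = Z; Ȟ^2 = 0


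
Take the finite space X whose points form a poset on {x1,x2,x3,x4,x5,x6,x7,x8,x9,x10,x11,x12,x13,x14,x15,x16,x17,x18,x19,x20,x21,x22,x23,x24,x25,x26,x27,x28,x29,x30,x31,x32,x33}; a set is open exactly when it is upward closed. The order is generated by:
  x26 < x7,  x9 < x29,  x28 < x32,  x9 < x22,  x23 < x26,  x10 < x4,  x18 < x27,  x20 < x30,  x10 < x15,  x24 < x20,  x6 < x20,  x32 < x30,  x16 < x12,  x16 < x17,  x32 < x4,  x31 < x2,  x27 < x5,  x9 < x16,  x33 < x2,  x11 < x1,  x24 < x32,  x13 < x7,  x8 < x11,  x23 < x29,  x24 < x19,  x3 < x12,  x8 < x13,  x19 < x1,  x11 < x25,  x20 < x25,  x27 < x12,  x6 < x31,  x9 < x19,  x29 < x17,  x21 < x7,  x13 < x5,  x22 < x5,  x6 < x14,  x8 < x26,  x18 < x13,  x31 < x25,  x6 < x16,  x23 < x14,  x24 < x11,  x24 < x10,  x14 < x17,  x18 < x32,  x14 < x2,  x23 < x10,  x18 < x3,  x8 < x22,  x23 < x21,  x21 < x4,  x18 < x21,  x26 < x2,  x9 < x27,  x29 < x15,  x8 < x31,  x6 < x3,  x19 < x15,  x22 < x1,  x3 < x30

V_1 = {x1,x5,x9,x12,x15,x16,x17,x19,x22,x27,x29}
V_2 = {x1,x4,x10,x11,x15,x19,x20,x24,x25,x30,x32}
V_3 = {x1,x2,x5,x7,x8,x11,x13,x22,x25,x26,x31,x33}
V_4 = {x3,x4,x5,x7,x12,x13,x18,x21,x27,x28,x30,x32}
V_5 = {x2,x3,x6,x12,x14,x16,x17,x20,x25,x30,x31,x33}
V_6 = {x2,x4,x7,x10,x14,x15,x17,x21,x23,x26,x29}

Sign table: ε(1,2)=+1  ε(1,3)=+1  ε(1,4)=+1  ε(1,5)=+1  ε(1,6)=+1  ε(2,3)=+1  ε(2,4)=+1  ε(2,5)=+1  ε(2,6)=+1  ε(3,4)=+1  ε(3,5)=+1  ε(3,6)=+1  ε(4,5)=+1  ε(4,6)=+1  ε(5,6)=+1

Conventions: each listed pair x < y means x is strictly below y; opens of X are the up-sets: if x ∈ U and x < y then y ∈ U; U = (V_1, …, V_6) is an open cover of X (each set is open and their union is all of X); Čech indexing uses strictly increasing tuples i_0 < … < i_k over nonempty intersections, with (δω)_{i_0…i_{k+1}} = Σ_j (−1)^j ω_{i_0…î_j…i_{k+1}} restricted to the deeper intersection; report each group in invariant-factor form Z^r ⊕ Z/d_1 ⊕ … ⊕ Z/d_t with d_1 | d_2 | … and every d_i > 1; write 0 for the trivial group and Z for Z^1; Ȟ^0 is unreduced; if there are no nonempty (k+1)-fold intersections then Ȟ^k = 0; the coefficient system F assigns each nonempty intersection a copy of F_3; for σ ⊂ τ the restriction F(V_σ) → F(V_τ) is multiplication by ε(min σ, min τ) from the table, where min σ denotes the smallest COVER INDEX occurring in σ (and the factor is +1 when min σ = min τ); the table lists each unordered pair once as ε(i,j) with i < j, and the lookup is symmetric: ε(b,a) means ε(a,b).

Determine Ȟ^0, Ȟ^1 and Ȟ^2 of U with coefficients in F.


Ȟ^0 = Z/3; Ȟ^1 = 0; Ȟ^2 = 0

cover nerve:
  V12={x1,x15,x19} V13={x1,x5,x22} V14={x5,x12,x27} V15={x12,x16,x17} V16={x15,x17,x29} V23={x1,x11,x25} V24={x4,x30,x32} V25={x20,x25,x30} V26={x4,x10,x15} V34={x5,x7,x13} V35={x2,x25,x31,x33} V36={x2,x7,x26} V45={x3,x12,x30} V46={x4,x7,x21} V56={x2,x14,x17}
  V123={x1} V126={x15} V134={x5} V145={x12} V156={x17} V235={x25} V245={x30} V246={x4} V346={x7} V356={x2}
C dims 6,15,10; δ0: rk_F3 5; δ1: rk_F3 10
Ȟ^0: (6−5)−0=1 ⇒ Z/3
Ȟ^1: (15−10)−5=0 ⇒ 0
Ȟ^2: (10−0)−10=0 ⇒ 0


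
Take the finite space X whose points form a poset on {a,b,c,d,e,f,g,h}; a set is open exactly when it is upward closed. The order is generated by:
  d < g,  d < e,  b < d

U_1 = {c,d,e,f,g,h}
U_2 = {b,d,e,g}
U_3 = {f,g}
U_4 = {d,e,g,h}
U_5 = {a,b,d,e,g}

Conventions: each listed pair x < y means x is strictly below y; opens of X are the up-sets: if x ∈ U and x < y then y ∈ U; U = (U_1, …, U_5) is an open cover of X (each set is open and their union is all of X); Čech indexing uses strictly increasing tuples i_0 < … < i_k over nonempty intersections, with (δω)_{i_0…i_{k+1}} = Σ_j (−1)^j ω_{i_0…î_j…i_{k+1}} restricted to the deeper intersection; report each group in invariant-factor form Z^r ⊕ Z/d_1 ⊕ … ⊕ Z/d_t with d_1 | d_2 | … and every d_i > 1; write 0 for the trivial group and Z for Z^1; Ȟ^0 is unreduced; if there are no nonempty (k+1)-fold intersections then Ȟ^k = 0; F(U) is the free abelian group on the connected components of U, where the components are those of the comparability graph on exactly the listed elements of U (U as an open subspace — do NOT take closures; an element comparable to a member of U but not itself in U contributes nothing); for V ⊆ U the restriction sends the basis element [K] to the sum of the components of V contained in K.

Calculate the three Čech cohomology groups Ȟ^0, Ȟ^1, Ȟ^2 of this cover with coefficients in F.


Ȟ^0 ≅ Z^5,  Ȟ^1 ≅ 0,  Ȟ^2 ≅ 0

nerve simplices:
  U12={d,e,g} U13={f,g} U14={d,e,g,h} U15={d,e,g} U23={g} U24={d,e,g} U25={b,d,e,g} U34={g} U35={g} U45={d,e,g}
  U123={g} U124={d,e,g} U125={d,e,g} U134={g} U135={g} U145={d,e,g} U234={g} U235={g} U245={d,e,g} U345={g}
  U1234={g} U1235={g} U1245={d,e,g} U1345={g} U2345={g}
  U12345={g}
components per intersection:
  U1: {c} {d,e,g} {f} {h}
  U2: {b,d,e,g}
  U3: {f} {g}
  U4: {d,e,g} {h}
  U5: {a} {b,d,e,g}
  U12: {d,e,g}
  U13: {f} {g}
  U14: {d,e,g} {h}
  U15: {d,e,g}
  U23: {g}
  U24: {d,e,g}
  U25: {b,d,e,g}
  U34: {g}
  U35: {g}
  U45: {d,e,g}
  U123: {g}
  U124: {d,e,g}
  U125: {d,e,g}
  U134: {g}
  U135: {g}
  U145: {d,e,g}
  U234: {g}
  U235: {g}
  U245: {d,e,g}
  U345: {g}
  U1234: {g}
  U1235: {g}
  U1245: {d,e,g}
  U1345: {g}
  U2345: {g}
  U12345: {g}
C dims 11,12,10,5; δ0: rk 6, SNF 1^6; δ1: rk 6, SNF 1^6; δ2: rk 4, SNF 1^4
degree 0: 11−6−0 = 5 → Ȟ^0 ≅ Z^5
degree 1: 12−6−6 = 0 → Ȟ^1 ≅ 0
degree 2: 10−4−6 = 0 → Ȟ^2 ≅ 0


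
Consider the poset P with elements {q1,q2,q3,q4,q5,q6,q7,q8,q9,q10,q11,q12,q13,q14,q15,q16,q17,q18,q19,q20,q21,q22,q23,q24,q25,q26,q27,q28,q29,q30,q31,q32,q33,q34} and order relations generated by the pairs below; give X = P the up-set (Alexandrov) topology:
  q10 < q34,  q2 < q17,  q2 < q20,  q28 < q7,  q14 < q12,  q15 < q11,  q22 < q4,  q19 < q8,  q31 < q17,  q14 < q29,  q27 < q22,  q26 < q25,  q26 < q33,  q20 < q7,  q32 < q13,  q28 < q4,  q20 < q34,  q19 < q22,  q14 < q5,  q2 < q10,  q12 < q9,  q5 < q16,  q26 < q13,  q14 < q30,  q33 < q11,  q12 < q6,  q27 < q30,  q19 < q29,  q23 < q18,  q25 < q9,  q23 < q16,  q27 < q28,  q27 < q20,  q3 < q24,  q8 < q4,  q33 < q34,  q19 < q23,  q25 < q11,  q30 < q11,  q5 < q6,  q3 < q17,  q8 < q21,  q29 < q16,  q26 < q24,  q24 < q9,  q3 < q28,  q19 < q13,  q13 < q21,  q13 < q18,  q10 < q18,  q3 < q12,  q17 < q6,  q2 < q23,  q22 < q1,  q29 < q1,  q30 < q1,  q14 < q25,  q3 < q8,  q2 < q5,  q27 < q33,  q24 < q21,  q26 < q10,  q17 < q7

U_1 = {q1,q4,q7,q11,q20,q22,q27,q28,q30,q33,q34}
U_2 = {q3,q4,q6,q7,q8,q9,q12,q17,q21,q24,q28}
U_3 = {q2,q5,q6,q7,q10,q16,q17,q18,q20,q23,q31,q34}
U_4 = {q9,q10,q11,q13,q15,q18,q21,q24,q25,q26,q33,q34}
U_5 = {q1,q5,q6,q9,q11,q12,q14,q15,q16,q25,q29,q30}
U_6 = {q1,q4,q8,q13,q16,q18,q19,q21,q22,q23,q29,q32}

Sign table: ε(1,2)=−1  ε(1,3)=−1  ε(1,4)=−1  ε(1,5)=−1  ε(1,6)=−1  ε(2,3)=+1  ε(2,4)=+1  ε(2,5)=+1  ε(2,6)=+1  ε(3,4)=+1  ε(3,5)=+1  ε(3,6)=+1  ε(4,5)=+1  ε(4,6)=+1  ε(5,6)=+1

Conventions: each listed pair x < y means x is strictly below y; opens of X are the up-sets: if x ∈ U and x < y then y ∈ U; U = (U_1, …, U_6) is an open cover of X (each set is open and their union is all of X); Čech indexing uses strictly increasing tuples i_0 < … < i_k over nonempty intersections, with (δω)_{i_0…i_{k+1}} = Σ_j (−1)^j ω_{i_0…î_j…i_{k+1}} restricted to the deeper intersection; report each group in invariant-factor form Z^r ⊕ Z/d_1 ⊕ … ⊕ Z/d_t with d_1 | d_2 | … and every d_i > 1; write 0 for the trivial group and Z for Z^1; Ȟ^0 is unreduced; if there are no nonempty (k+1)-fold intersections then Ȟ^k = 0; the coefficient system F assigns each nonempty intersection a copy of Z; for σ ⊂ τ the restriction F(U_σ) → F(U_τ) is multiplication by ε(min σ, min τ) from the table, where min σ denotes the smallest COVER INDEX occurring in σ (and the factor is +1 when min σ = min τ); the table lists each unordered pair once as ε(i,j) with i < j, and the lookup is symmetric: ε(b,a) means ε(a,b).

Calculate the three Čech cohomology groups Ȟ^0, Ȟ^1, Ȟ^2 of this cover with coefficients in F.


nonempty overlaps:
  U12={q4,q7,q28} U13={q7,q20,q34} U14={q11,q33,q34} U15={q1,q11,q30} U16={q1,q4,q22} U23={q6,q7,q17} U24={q9,q21,q24} U25={q6,q9,q12} U26={q4,q8,q21} U34={q10,q18,q34} U35={q5,q6,q16} U36={q16,q18,q23} U45={q9,q11,q15,q25} U46={q13,q18,q21} U56={q1,q16,q29}
  U123={q7} U126={q4} U134={q34} U145={q11} U156={q1} U235={q6} U245={q9} U246={q21} U346={q18} U356={q16}
C dims 6,15,10; δ0: rk 5, SNF 1^5; δ1: rk 10, SNF 1^9·2
degree 0: 6−5−0 = 1 → Ȟ^0 ≅ Z
degree 1: 15−10−5 = 0 → Ȟ^1 ≅ 0
degree 2: 10−0−10 = 0 plus torsion [2] → Ȟ^2 ≅ Z/2

Ȟ^0(U;F) ≅ Z, Ȟ^1(U;F) ≅ 0, Ȟ^2(U;F) ≅ Z/2


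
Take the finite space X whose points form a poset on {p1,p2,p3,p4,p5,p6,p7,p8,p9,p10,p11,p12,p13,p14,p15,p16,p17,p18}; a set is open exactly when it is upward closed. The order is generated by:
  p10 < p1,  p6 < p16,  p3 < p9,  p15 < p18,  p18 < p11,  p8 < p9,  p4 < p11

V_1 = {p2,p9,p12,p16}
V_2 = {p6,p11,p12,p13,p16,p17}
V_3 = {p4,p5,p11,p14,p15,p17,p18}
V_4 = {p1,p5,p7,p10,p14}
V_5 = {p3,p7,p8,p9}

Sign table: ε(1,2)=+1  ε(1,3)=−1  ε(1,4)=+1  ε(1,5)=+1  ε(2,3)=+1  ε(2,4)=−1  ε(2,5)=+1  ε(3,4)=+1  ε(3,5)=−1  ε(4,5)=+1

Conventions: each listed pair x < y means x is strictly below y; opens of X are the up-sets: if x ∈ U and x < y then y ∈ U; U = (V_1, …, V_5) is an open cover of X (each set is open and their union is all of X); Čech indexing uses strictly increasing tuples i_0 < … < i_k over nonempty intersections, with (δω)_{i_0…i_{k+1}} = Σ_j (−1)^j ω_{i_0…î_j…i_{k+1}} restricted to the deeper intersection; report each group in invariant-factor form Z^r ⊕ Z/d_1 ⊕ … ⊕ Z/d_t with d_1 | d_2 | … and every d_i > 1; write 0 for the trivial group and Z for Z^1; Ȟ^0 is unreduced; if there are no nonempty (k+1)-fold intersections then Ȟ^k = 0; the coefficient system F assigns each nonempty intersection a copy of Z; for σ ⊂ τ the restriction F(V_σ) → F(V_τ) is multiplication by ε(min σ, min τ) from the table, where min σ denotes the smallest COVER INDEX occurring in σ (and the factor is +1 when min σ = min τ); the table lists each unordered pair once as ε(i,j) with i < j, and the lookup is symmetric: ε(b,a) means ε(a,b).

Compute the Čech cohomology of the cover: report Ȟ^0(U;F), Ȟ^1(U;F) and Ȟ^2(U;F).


Ȟ^0 = Z, Ȟ^1 = Z and Ȟ^2 = 0

nonempty overlaps:
  V12={p12,p16} V15={p9} V23={p11,p17} V34={p5,p14} V45={p7}
C dims 5,5; δ0: rk 4, SNF 1^4
degree 0: 5−4−0 = 1 → Ȟ^0 ≅ Z
degree 1: 5−0−4 = 1 → Ȟ^1 ≅ Z
degree 2: 0−0−0 = 0 → Ȟ^2 ≅ 0


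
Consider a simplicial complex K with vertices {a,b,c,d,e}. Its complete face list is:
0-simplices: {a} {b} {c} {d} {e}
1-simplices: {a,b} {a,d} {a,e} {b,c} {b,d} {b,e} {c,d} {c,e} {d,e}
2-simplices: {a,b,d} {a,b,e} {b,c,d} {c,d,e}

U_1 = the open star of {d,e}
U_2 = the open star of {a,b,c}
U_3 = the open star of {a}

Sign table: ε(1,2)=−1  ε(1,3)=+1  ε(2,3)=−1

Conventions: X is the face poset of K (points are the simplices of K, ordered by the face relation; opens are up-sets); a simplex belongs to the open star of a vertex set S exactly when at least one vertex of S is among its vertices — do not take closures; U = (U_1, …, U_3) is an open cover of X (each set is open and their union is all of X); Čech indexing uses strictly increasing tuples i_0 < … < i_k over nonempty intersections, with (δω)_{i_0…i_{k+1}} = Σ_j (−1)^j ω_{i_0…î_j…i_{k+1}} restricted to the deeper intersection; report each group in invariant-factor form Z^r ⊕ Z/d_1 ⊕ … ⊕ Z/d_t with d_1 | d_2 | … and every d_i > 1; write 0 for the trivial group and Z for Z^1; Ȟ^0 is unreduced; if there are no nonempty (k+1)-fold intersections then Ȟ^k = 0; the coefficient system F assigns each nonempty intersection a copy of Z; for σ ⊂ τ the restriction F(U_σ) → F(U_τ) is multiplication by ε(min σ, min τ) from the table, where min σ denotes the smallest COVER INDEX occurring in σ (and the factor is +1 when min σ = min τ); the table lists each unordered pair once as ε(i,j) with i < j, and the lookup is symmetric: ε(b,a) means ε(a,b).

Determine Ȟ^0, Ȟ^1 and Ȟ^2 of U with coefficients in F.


nonempty overlaps:
  U1={{d},{e},{a,d},{a,e},{b,d},{b,e},{c,d},{c,e},{d,e},{a,b,d},{a,b,e},{b,c,d},{c,d,e}} U2={{a},{b},{c},{a,b},{a,d},{a,e},{b,c},{b,d},{b,e},{c,d},{c,e},{a,b,d},{a,b,e},{b,c,d},{c,d,e}} U3={{a},{a,b},{a,d},{a,e},{a,b,d},{a,b,e}}
  U12={{a,d},{a,e},{b,d},{b,e},{c,d},{c,e},{a,b,d},{a,b,e},{b,c,d},{c,d,e}} U13={{a,d},{a,e},{a,b,d},{a,b,e}} U23={{a},{a,b},{a,d},{a,e},{a,b,d},{a,b,e}}
  U123={{a,d},{a,e},{a,b,d},{a,b,e}}
C dims 3,3,1; δ0: rk 2, SNF 1^2; δ1: rk 1, SNF 1^1
degree 0: 3−2−0 = 1 → Ȟ^0 ≅ Z
degree 1: 3−1−2 = 0 → Ȟ^1 ≅ 0
degree 2: 1−0−1 = 0 → Ȟ^2 ≅ 0

Ȟ^0(U;F) ≅ Z; Ȟ^1(U;F) ≅ 0; Ȟ^2(U;F) ≅ 0
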